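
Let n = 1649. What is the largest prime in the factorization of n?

1649 = 17 · 97
97 is prime.
So 1649 = 17 · 97; the largest prime factor is 97.

97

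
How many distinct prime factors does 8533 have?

3

8533 = 7 · 1219
1219 = 23 · 53
8533 = 7 · 23 · 53, which has 3 distinct prime factors.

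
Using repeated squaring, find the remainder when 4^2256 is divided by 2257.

4^1 ≡ 4 (mod 2257)
4^2 ≡ 4^2 = 16 ≡ 16 (mod 2257)
4^4 ≡ 16^2 = 256 ≡ 256 (mod 2257)
4^8 ≡ 256^2 = 65536 ≡ 83 (mod 2257)
4^16 ≡ 83^2 = 6889 ≡ 118 (mod 2257)
4^32 ≡ 118^2 = 13924 ≡ 382 (mod 2257)
4^64 ≡ 382^2 = 145924 ≡ 1476 (mod 2257)
4^128 ≡ 1476^2 = 2178576 ≡ 571 (mod 2257)
4^256 ≡ 571^2 = 326041 ≡ 1033 (mod 2257)
4^512 ≡ 1033^2 = 1067089 ≡ 1785 (mod 2257)
4^1024 ≡ 1785^2 = 3186225 ≡ 1598 (mod 2257)
4^2048 ≡ 1598^2 = 2553604 ≡ 937 (mod 2257)
2256 = 2048 + 128 + 64 + 16 in binary powers of 2.
So 4^2256 ≡ 937 · 571 · 1476 · 118 ≡ 1839 (mod 2257).
Since 1839 ≠ 1, base 4 is a Fermat witness: 2257 is composite.

1839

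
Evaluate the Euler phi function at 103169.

Factor: 103169 = 11 · 83 · 113.
φ(103169) = (11−1) · (83−1) · (113−1) = 10 · 82 · 112 = 91840.

91840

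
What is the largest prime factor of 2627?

71

2627 = 37 · 71
71 is prime.
So 2627 = 37 · 71; the largest prime factor is 71.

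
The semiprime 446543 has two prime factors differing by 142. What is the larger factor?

743

Since p = q + 142, we have 446543 = q(q + 142), so q² + 142q − 446543 = 0.
Discriminant: 142² + 4·446543 = 20164 + 1786172 = 1806336; √1806336 = 1344.
q = (−142 + 1344)/2 = 601, and p = q + 142 = 743.
Check: 601 · 743 = 446543.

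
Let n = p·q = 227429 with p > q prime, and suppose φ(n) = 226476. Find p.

φ(n) = (p−1)(q−1) = n − (p+q) + 1, so p + q = 227429 − 226476 + 1 = 954.
p and q are the roots of t² − 954t + 227429 = 0.
Discriminant: 954² − 4·227429 = 910116 − 909716 = 400; √400 = 20.
q = (954 − 20)/2 = 467, p = (954 + 20)/2 = 487.
Check: 467 · 487 = 227429.

487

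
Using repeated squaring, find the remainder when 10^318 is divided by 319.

10^1 ≡ 10 (mod 319)
10^2 ≡ 10^2 = 100 ≡ 100 (mod 319)
10^4 ≡ 100^2 = 10000 ≡ 111 (mod 319)
10^8 ≡ 111^2 = 12321 ≡ 199 (mod 319)
10^16 ≡ 199^2 = 39601 ≡ 45 (mod 319)
10^32 ≡ 45^2 = 2025 ≡ 111 (mod 319)
10^64 ≡ 111^2 = 12321 ≡ 199 (mod 319)
10^128 ≡ 199^2 = 39601 ≡ 45 (mod 319)
10^256 ≡ 45^2 = 2025 ≡ 111 (mod 319)
318 = 256 + 32 + 16 + 8 + 4 + 2 in binary powers of 2.
So 10^318 ≡ 111 · 111 · 45 · 199 · 111 · 100 ≡ 122 (mod 319).
Since 122 ≠ 1, base 10 is a Fermat witness: 319 is composite.

122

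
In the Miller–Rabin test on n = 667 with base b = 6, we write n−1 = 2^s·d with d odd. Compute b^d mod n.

9

667 − 1 = 666 = 2^1 · 333, so d = 333.
6^1 ≡ 6 (mod 667)
6^2 ≡ 6^2 = 36 ≡ 36 (mod 667)
6^4 ≡ 36^2 = 1296 ≡ 629 (mod 667)
6^8 ≡ 629^2 = 395641 ≡ 110 (mod 667)
6^16 ≡ 110^2 = 12100 ≡ 94 (mod 667)
6^32 ≡ 94^2 = 8836 ≡ 165 (mod 667)
6^64 ≡ 165^2 = 27225 ≡ 545 (mod 667)
6^128 ≡ 545^2 = 297025 ≡ 210 (mod 667)
6^256 ≡ 210^2 = 44100 ≡ 78 (mod 667)
333 = 256 + 64 + 8 + 4 + 1 in binary powers of 2.
So 6^333 ≡ 78 · 545 · 110 · 629 · 6 ≡ 9 (mod 667).
Squaring chain: 9; never reaches −1, so base 6 is a Miller–Rabin witness that 667 is composite.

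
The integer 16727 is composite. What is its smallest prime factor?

16727 is odd.
Digit sum 23, not divisible by 3.
Ends in 7: not divisible by 5.
7: 16727 = 7·2389 + 4
11: 16727 = 11·1520 + 7
13: 16727 = 13·1286 + 9
17: 16727 = 17·983 + 16
19: 16727 = 19·880 + 7
23: 16727 = 23·727 + 6
29: 16727 = 29·576 + 23
31: 16727 = 31·539 + 18
37: 16727 = 37·452 + 3
41: 16727 = 41·407 + 40
43: 16727 = 43·389

43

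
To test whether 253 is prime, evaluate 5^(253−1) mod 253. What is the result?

124

5^1 ≡ 5 (mod 253)
5^2 ≡ 5^2 = 25 ≡ 25 (mod 253)
5^4 ≡ 25^2 = 625 ≡ 119 (mod 253)
5^8 ≡ 119^2 = 14161 ≡ 246 (mod 253)
5^16 ≡ 246^2 = 60516 ≡ 49 (mod 253)
5^32 ≡ 49^2 = 2401 ≡ 124 (mod 253)
5^64 ≡ 124^2 = 15376 ≡ 196 (mod 253)
5^128 ≡ 196^2 = 38416 ≡ 213 (mod 253)
252 = 128 + 64 + 32 + 16 + 8 + 4 in binary powers of 2.
So 5^252 ≡ 213 · 196 · 124 · 49 · 246 · 119 ≡ 124 (mod 253).
Since 124 ≠ 1, base 5 is a Fermat witness: 253 is composite.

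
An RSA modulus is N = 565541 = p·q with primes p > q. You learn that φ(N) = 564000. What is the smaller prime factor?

φ(n) = (p−1)(q−1) = n − (p+q) + 1, so p + q = 565541 − 564000 + 1 = 1542.
p and q are the roots of t² − 1542t + 565541 = 0.
Discriminant: 1542² − 4·565541 = 2377764 − 2262164 = 115600; √115600 = 340.
q = (1542 − 340)/2 = 601, p = (1542 + 340)/2 = 941.
Check: 601 · 941 = 565541.

601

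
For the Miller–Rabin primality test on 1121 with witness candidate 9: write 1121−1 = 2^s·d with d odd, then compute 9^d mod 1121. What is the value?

1121 − 1 = 1120 = 2^5 · 35, so d = 35.
9^1 ≡ 9 (mod 1121)
9^2 ≡ 9^2 = 81 ≡ 81 (mod 1121)
9^4 ≡ 81^2 = 6561 ≡ 956 (mod 1121)
9^8 ≡ 956^2 = 913936 ≡ 321 (mod 1121)
9^16 ≡ 321^2 = 103041 ≡ 1030 (mod 1121)
9^32 ≡ 1030^2 = 1060900 ≡ 434 (mod 1121)
35 = 32 + 2 + 1 in binary powers of 2.
So 9^35 ≡ 434 · 81 · 9 ≡ 264 (mod 1121).
Squaring chain: 264 → 194 → 643 → 921 → 765; never reaches −1, so base 9 is a Miller–Rabin witness that 1121 is composite.

264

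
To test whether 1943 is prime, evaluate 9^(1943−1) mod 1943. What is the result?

1069

9^1 ≡ 9 (mod 1943)
9^2 ≡ 9^2 = 81 ≡ 81 (mod 1943)
9^4 ≡ 81^2 = 6561 ≡ 732 (mod 1943)
9^8 ≡ 732^2 = 535824 ≡ 1499 (mod 1943)
9^16 ≡ 1499^2 = 2247001 ≡ 893 (mod 1943)
9^32 ≡ 893^2 = 797449 ≡ 819 (mod 1943)
9^64 ≡ 819^2 = 670761 ≡ 426 (mod 1943)
9^128 ≡ 426^2 = 181476 ≡ 777 (mod 1943)
9^256 ≡ 777^2 = 603729 ≡ 1399 (mod 1943)
9^512 ≡ 1399^2 = 1957201 ≡ 600 (mod 1943)
9^1024 ≡ 600^2 = 360000 ≡ 545 (mod 1943)
1942 = 1024 + 512 + 256 + 128 + 16 + 4 + 2 in binary powers of 2.
So 9^1942 ≡ 545 · 600 · 1399 · 777 · 893 · 732 · 81 ≡ 1069 (mod 1943).
Since 1069 ≠ 1, base 9 is a Fermat witness: 1943 is composite.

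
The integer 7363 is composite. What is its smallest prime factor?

7363 is odd.
Digit sum 19, not divisible by 3.
Ends in 3: not divisible by 5.
7: 7363 = 7·1051 + 6
11: 7363 = 11·669 + 4
13: 7363 = 13·566 + 5
17: 7363 = 17·433 + 2
19: 7363 = 19·387 + 10
23: 7363 = 23·320 + 3
29: 7363 = 29·253 + 26
31: 7363 = 31·237 + 16
37: 7363 = 37·199

37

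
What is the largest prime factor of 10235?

89

10235 = 5 · 2047
2047 = 23 · 89
89 is prime.
So 10235 = 5 · 23 · 89; the largest prime factor is 89.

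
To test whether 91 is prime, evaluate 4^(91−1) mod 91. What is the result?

4^1 ≡ 4 (mod 91)
4^2 ≡ 4^2 = 16 ≡ 16 (mod 91)
4^4 ≡ 16^2 = 256 ≡ 74 (mod 91)
4^8 ≡ 74^2 = 5476 ≡ 16 (mod 91)
4^16 ≡ 16^2 = 256 ≡ 74 (mod 91)
4^32 ≡ 74^2 = 5476 ≡ 16 (mod 91)
4^64 ≡ 16^2 = 256 ≡ 74 (mod 91)
90 = 64 + 16 + 8 + 2 in binary powers of 2.
So 4^90 ≡ 74 · 74 · 16 · 16 ≡ 1 (mod 91).
Since the result is 1, base 4 gives no evidence that 91 is composite.

1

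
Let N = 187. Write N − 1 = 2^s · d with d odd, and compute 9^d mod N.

25

187 − 1 = 186 = 2^1 · 93, so d = 93.
9^1 ≡ 9 (mod 187)
9^2 ≡ 9^2 = 81 ≡ 81 (mod 187)
9^4 ≡ 81^2 = 6561 ≡ 16 (mod 187)
9^8 ≡ 16^2 = 256 ≡ 69 (mod 187)
9^16 ≡ 69^2 = 4761 ≡ 86 (mod 187)
9^32 ≡ 86^2 = 7396 ≡ 103 (mod 187)
9^64 ≡ 103^2 = 10609 ≡ 137 (mod 187)
93 = 64 + 16 + 8 + 4 + 1 in binary powers of 2.
So 9^93 ≡ 137 · 86 · 69 · 16 · 9 ≡ 25 (mod 187).
Squaring chain: 25; never reaches −1, so base 9 is a Miller–Rabin witness that 187 is composite.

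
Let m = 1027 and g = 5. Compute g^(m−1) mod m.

1000

5^1 ≡ 5 (mod 1027)
5^2 ≡ 5^2 = 25 ≡ 25 (mod 1027)
5^4 ≡ 25^2 = 625 ≡ 625 (mod 1027)
5^8 ≡ 625^2 = 390625 ≡ 365 (mod 1027)
5^16 ≡ 365^2 = 133225 ≡ 742 (mod 1027)
5^32 ≡ 742^2 = 550564 ≡ 92 (mod 1027)
5^64 ≡ 92^2 = 8464 ≡ 248 (mod 1027)
5^128 ≡ 248^2 = 61504 ≡ 911 (mod 1027)
5^256 ≡ 911^2 = 829921 ≡ 105 (mod 1027)
5^512 ≡ 105^2 = 11025 ≡ 755 (mod 1027)
5^1024 ≡ 755^2 = 570025 ≡ 40 (mod 1027)
1026 = 1024 + 2 in binary powers of 2.
So 5^1026 ≡ 40 · 25 ≡ 1000 (mod 1027).
Since 1000 ≠ 1, base 5 is a Fermat witness: 1027 is composite.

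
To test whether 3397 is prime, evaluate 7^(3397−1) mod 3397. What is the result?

3054

7^1 ≡ 7 (mod 3397)
7^2 ≡ 7^2 = 49 ≡ 49 (mod 3397)
7^4 ≡ 49^2 = 2401 ≡ 2401 (mod 3397)
7^8 ≡ 2401^2 = 5764801 ≡ 92 (mod 3397)
7^16 ≡ 92^2 = 8464 ≡ 1670 (mod 3397)
7^32 ≡ 1670^2 = 2788900 ≡ 3360 (mod 3397)
7^64 ≡ 3360^2 = 11289600 ≡ 1369 (mod 3397)
7^128 ≡ 1369^2 = 1874161 ≡ 2414 (mod 3397)
7^256 ≡ 2414^2 = 5827396 ≡ 1541 (mod 3397)
7^512 ≡ 1541^2 = 2374681 ≡ 178 (mod 3397)
7^1024 ≡ 178^2 = 31684 ≡ 1111 (mod 3397)
7^2048 ≡ 1111^2 = 1234321 ≡ 1210 (mod 3397)
3396 = 2048 + 1024 + 256 + 64 + 4 in binary powers of 2.
So 7^3396 ≡ 1210 · 1111 · 1541 · 1369 · 2401 ≡ 3054 (mod 3397).
Since 3054 ≠ 1, base 7 is a Fermat witness: 3397 is composite.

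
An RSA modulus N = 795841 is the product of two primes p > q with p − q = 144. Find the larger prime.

967

Since p = q + 144, we have 795841 = q(q + 144), so q² + 144q − 795841 = 0.
Discriminant: 144² + 4·795841 = 20736 + 3183364 = 3204100; √3204100 = 1790.
q = (−144 + 1790)/2 = 823, and p = q + 144 = 967.
Check: 823 · 967 = 795841.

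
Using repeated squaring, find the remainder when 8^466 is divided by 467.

1

8^1 ≡ 8 (mod 467)
8^2 ≡ 8^2 = 64 ≡ 64 (mod 467)
8^4 ≡ 64^2 = 4096 ≡ 360 (mod 467)
8^8 ≡ 360^2 = 129600 ≡ 241 (mod 467)
8^16 ≡ 241^2 = 58081 ≡ 173 (mod 467)
8^32 ≡ 173^2 = 29929 ≡ 41 (mod 467)
8^64 ≡ 41^2 = 1681 ≡ 280 (mod 467)
8^128 ≡ 280^2 = 78400 ≡ 411 (mod 467)
8^256 ≡ 411^2 = 168921 ≡ 334 (mod 467)
466 = 256 + 128 + 64 + 16 + 2 in binary powers of 2.
So 8^466 ≡ 334 · 411 · 280 · 173 · 64 ≡ 1 (mod 467).
Since the result is 1, base 8 gives no evidence that 467 is composite.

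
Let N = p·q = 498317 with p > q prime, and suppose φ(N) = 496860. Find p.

911

φ(n) = (p−1)(q−1) = n − (p+q) + 1, so p + q = 498317 − 496860 + 1 = 1458.
p and q are the roots of t² − 1458t + 498317 = 0.
Discriminant: 1458² − 4·498317 = 2125764 − 1993268 = 132496; √132496 = 364.
q = (1458 − 364)/2 = 547, p = (1458 + 364)/2 = 911.
Check: 547 · 911 = 498317.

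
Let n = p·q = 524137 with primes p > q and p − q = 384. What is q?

557

Since p = q + 384, we have 524137 = q(q + 384), so q² + 384q − 524137 = 0.
Discriminant: 384² + 4·524137 = 147456 + 2096548 = 2244004; √2244004 = 1498.
q = (−384 + 1498)/2 = 557, and p = q + 384 = 941.
Check: 557 · 941 = 524137.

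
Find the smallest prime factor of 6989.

29

6989 is odd.
Digit sum 32, not divisible by 3.
Ends in 9: not divisible by 5.
7: 6989 = 7·998 + 3
11: 6989 = 11·635 + 4
13: 6989 = 13·537 + 8
17: 6989 = 17·411 + 2
19: 6989 = 19·367 + 16
23: 6989 = 23·303 + 20
29: 6989 = 29·241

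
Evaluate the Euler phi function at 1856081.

Factor: 1856081 = 59 · 163 · 193.
φ(1856081) = (59−1) · (163−1) · (193−1) = 58 · 162 · 192 = 1804032.

1804032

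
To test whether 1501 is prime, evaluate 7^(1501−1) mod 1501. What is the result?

381

7^1 ≡ 7 (mod 1501)
7^2 ≡ 7^2 = 49 ≡ 49 (mod 1501)
7^4 ≡ 49^2 = 2401 ≡ 900 (mod 1501)
7^8 ≡ 900^2 = 810000 ≡ 961 (mod 1501)
7^16 ≡ 961^2 = 923521 ≡ 406 (mod 1501)
7^32 ≡ 406^2 = 164836 ≡ 1227 (mod 1501)
7^64 ≡ 1227^2 = 1505529 ≡ 26 (mod 1501)
7^128 ≡ 26^2 = 676 ≡ 676 (mod 1501)
7^256 ≡ 676^2 = 456976 ≡ 672 (mod 1501)
7^512 ≡ 672^2 = 451584 ≡ 1284 (mod 1501)
7^1024 ≡ 1284^2 = 1648656 ≡ 558 (mod 1501)
1500 = 1024 + 256 + 128 + 64 + 16 + 8 + 4 in binary powers of 2.
So 7^1500 ≡ 558 · 672 · 676 · 26 · 406 · 961 · 900 ≡ 381 (mod 1501).
Since 381 ≠ 1, base 7 is a Fermat witness: 1501 is composite.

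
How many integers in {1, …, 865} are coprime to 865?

688

Factor: 865 = 5 · 173.
φ(865) = (5−1) · (173−1) = 4 · 172 = 688.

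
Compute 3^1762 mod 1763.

583

3^1 ≡ 3 (mod 1763)
3^2 ≡ 3^2 = 9 ≡ 9 (mod 1763)
3^4 ≡ 9^2 = 81 ≡ 81 (mod 1763)
3^8 ≡ 81^2 = 6561 ≡ 1272 (mod 1763)
3^16 ≡ 1272^2 = 1617984 ≡ 1313 (mod 1763)
3^32 ≡ 1313^2 = 1723969 ≡ 1518 (mod 1763)
3^64 ≡ 1518^2 = 2304324 ≡ 83 (mod 1763)
3^128 ≡ 83^2 = 6889 ≡ 1600 (mod 1763)
3^256 ≡ 1600^2 = 2560000 ≡ 124 (mod 1763)
3^512 ≡ 124^2 = 15376 ≡ 1272 (mod 1763)
3^1024 ≡ 1272^2 = 1617984 ≡ 1313 (mod 1763)
1762 = 1024 + 512 + 128 + 64 + 32 + 2 in binary powers of 2.
So 3^1762 ≡ 1313 · 1272 · 1600 · 83 · 1518 · 9 ≡ 583 (mod 1763).
Since 583 ≠ 1, base 3 is a Fermat witness: 1763 is composite.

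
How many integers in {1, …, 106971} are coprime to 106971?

Factor: 106971 = 3 · 181 · 197.
φ(106971) = (3−1) · (181−1) · (197−1) = 2 · 180 · 196 = 70560.

70560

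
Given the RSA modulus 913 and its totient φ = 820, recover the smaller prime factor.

11

φ(n) = (p−1)(q−1) = n − (p+q) + 1, so p + q = 913 − 820 + 1 = 94.
p and q are the roots of t² − 94t + 913 = 0.
Discriminant: 94² − 4·913 = 8836 − 3652 = 5184; √5184 = 72.
q = (94 − 72)/2 = 11, p = (94 + 72)/2 = 83.
Check: 11 · 83 = 913.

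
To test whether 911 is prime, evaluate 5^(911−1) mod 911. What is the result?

1

5^1 ≡ 5 (mod 911)
5^2 ≡ 5^2 = 25 ≡ 25 (mod 911)
5^4 ≡ 25^2 = 625 ≡ 625 (mod 911)
5^8 ≡ 625^2 = 390625 ≡ 717 (mod 911)
5^16 ≡ 717^2 = 514089 ≡ 285 (mod 911)
5^32 ≡ 285^2 = 81225 ≡ 146 (mod 911)
5^64 ≡ 146^2 = 21316 ≡ 363 (mod 911)
5^128 ≡ 363^2 = 131769 ≡ 585 (mod 911)
5^256 ≡ 585^2 = 342225 ≡ 600 (mod 911)
5^512 ≡ 600^2 = 360000 ≡ 155 (mod 911)
910 = 512 + 256 + 128 + 8 + 4 + 2 in binary powers of 2.
So 5^910 ≡ 155 · 600 · 585 · 717 · 625 · 25 ≡ 1 (mod 911).
Since the result is 1, base 5 gives no evidence that 911 is composite.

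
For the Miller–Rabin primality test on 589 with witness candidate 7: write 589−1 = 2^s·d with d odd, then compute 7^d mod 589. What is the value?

589 − 1 = 588 = 2^2 · 147, so d = 147.
7^1 ≡ 7 (mod 589)
7^2 ≡ 7^2 = 49 ≡ 49 (mod 589)
7^4 ≡ 49^2 = 2401 ≡ 45 (mod 589)
7^8 ≡ 45^2 = 2025 ≡ 258 (mod 589)
7^16 ≡ 258^2 = 66564 ≡ 7 (mod 589)
7^32 ≡ 7^2 = 49 ≡ 49 (mod 589)
7^64 ≡ 49^2 = 2401 ≡ 45 (mod 589)
7^128 ≡ 45^2 = 2025 ≡ 258 (mod 589)
147 = 128 + 16 + 2 + 1 in binary powers of 2.
So 7^147 ≡ 258 · 7 · 49 · 7 ≡ 419 (mod 589).
Squaring chain: 419 → 39; never reaches −1, so base 7 is a Miller–Rabin witness that 589 is composite.

419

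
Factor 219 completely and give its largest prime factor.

73

219 = 3 · 73
73 is prime.
So 219 = 3 · 73; the largest prime factor is 73.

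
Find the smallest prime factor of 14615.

5

14615 is odd.
Digit sum 17, not divisible by 3.
Ends in 5: divisible by 5.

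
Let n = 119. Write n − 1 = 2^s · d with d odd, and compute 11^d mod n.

119 − 1 = 118 = 2^1 · 59, so d = 59.
11^1 ≡ 11 (mod 119)
11^2 ≡ 11^2 = 121 ≡ 2 (mod 119)
11^4 ≡ 2^2 = 4 ≡ 4 (mod 119)
11^8 ≡ 4^2 = 16 ≡ 16 (mod 119)
11^16 ≡ 16^2 = 256 ≡ 18 (mod 119)
11^32 ≡ 18^2 = 324 ≡ 86 (mod 119)
59 = 32 + 16 + 8 + 2 + 1 in binary powers of 2.
So 11^59 ≡ 86 · 18 · 16 · 2 · 11 ≡ 114 (mod 119).
Squaring chain: 114; never reaches −1, so base 11 is a Miller–Rabin witness that 119 is composite.

114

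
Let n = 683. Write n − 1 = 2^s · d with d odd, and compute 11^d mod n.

683 − 1 = 682 = 2^1 · 341, so d = 341.
11^1 ≡ 11 (mod 683)
11^2 ≡ 11^2 = 121 ≡ 121 (mod 683)
11^4 ≡ 121^2 = 14641 ≡ 298 (mod 683)
11^8 ≡ 298^2 = 88804 ≡ 14 (mod 683)
11^16 ≡ 14^2 = 196 ≡ 196 (mod 683)
11^32 ≡ 196^2 = 38416 ≡ 168 (mod 683)
11^64 ≡ 168^2 = 28224 ≡ 221 (mod 683)
11^128 ≡ 221^2 = 48841 ≡ 348 (mod 683)
11^256 ≡ 348^2 = 121104 ≡ 213 (mod 683)
341 = 256 + 64 + 16 + 4 + 1 in binary powers of 2.
So 11^341 ≡ 213 · 221 · 196 · 298 · 11 ≡ 682 (mod 683).
Since 11^d ≡ 682 (mod 683), base 11 does not prove 683 composite.

682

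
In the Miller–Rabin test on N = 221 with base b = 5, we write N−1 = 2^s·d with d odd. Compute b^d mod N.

221 − 1 = 220 = 2^2 · 55, so d = 55.
5^1 ≡ 5 (mod 221)
5^2 ≡ 5^2 = 25 ≡ 25 (mod 221)
5^4 ≡ 25^2 = 625 ≡ 183 (mod 221)
5^8 ≡ 183^2 = 33489 ≡ 118 (mod 221)
5^16 ≡ 118^2 = 13924 ≡ 1 (mod 221)
5^32 ≡ 1^2 = 1 ≡ 1 (mod 221)
55 = 32 + 16 + 4 + 2 + 1 in binary powers of 2.
So 5^55 ≡ 1 · 1 · 183 · 25 · 5 ≡ 112 (mod 221).
Squaring chain: 112 → 168; never reaches −1, so base 5 is a Miller–Rabin witness that 221 is composite.

112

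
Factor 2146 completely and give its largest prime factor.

2146 = 2 · 1073
1073 = 29 · 37
37 is prime.
So 2146 = 2 · 29 · 37; the largest prime factor is 37.

37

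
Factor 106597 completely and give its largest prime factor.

106597 = 37 · 2881
2881 = 43 · 67
67 is prime.
So 106597 = 37 · 43 · 67; the largest prime factor is 67.

67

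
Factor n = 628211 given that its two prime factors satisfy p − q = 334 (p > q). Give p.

977

Since p = q + 334, we have 628211 = q(q + 334), so q² + 334q − 628211 = 0.
Discriminant: 334² + 4·628211 = 111556 + 2512844 = 2624400; √2624400 = 1620.
q = (−334 + 1620)/2 = 643, and p = q + 334 = 977.
Check: 643 · 977 = 628211.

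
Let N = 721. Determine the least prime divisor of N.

721 is odd.
Digit sum 10, not divisible by 3.
Ends in 1: not divisible by 5.
7: 721 = 7·103

7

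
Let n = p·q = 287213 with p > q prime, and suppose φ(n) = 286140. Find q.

φ(n) = (p−1)(q−1) = n − (p+q) + 1, so p + q = 287213 − 286140 + 1 = 1074.
p and q are the roots of t² − 1074t + 287213 = 0.
Discriminant: 1074² − 4·287213 = 1153476 − 1148852 = 4624; √4624 = 68.
q = (1074 − 68)/2 = 503, p = (1074 + 68)/2 = 571.
Check: 503 · 571 = 287213.

503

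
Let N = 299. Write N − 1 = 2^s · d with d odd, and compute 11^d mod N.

299 − 1 = 298 = 2^1 · 149, so d = 149.
11^1 ≡ 11 (mod 299)
11^2 ≡ 11^2 = 121 ≡ 121 (mod 299)
11^4 ≡ 121^2 = 14641 ≡ 289 (mod 299)
11^8 ≡ 289^2 = 83521 ≡ 100 (mod 299)
11^16 ≡ 100^2 = 10000 ≡ 133 (mod 299)
11^32 ≡ 133^2 = 17689 ≡ 48 (mod 299)
11^64 ≡ 48^2 = 2304 ≡ 211 (mod 299)
11^128 ≡ 211^2 = 44521 ≡ 269 (mod 299)
149 = 128 + 16 + 4 + 1 in binary powers of 2.
So 11^149 ≡ 269 · 133 · 289 · 11 ≡ 267 (mod 299).
Squaring chain: 267; never reaches −1, so base 11 is a Miller–Rabin witness that 299 is composite.

267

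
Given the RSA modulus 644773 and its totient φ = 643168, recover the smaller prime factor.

797

φ(n) = (p−1)(q−1) = n − (p+q) + 1, so p + q = 644773 − 643168 + 1 = 1606.
p and q are the roots of t² − 1606t + 644773 = 0.
Discriminant: 1606² − 4·644773 = 2579236 − 2579092 = 144; √144 = 12.
q = (1606 − 12)/2 = 797, p = (1606 + 12)/2 = 809.
Check: 797 · 809 = 644773.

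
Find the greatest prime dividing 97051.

97051 = 37 · 2623
2623 = 43 · 61
61 is prime.
So 97051 = 37 · 43 · 61; the largest prime factor is 61.

61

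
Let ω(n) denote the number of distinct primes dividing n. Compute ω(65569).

4

65569 = 7 · 9367
9367 = 17 · 551
551 = 19 · 29
65569 = 7 · 17 · 19 · 29, which has 4 distinct prime factors.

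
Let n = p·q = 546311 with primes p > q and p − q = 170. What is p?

829

Since p = q + 170, we have 546311 = q(q + 170), so q² + 170q − 546311 = 0.
Discriminant: 170² + 4·546311 = 28900 + 2185244 = 2214144; √2214144 = 1488.
q = (−170 + 1488)/2 = 659, and p = q + 170 = 829.
Check: 659 · 829 = 546311.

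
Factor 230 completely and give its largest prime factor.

230 = 2 · 115
115 = 5 · 23
23 is prime.
So 230 = 2 · 5 · 23; the largest prime factor is 23.

23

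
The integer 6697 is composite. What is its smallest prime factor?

6697 is odd.
Digit sum 28, not divisible by 3.
Ends in 7: not divisible by 5.
7: 6697 = 7·956 + 5
11: 6697 = 11·608 + 9
13: 6697 = 13·515 + 2
17: 6697 = 17·393 + 16
19: 6697 = 19·352 + 9
23: 6697 = 23·291 + 4
29: 6697 = 29·230 + 27
31: 6697 = 31·216 + 1
37: 6697 = 37·181

37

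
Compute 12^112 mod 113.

1

12^1 ≡ 12 (mod 113)
12^2 ≡ 12^2 = 144 ≡ 31 (mod 113)
12^4 ≡ 31^2 = 961 ≡ 57 (mod 113)
12^8 ≡ 57^2 = 3249 ≡ 85 (mod 113)
12^16 ≡ 85^2 = 7225 ≡ 106 (mod 113)
12^32 ≡ 106^2 = 11236 ≡ 49 (mod 113)
12^64 ≡ 49^2 = 2401 ≡ 28 (mod 113)
112 = 64 + 32 + 16 in binary powers of 2.
So 12^112 ≡ 28 · 49 · 106 ≡ 1 (mod 113).
Since the result is 1, base 12 gives no evidence that 113 is composite.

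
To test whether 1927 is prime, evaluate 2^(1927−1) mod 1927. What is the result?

2^1 ≡ 2 (mod 1927)
2^2 ≡ 2^2 = 4 ≡ 4 (mod 1927)
2^4 ≡ 4^2 = 16 ≡ 16 (mod 1927)
2^8 ≡ 16^2 = 256 ≡ 256 (mod 1927)
2^16 ≡ 256^2 = 65536 ≡ 18 (mod 1927)
2^32 ≡ 18^2 = 324 ≡ 324 (mod 1927)
2^64 ≡ 324^2 = 104976 ≡ 918 (mod 1927)
2^128 ≡ 918^2 = 842724 ≡ 625 (mod 1927)
2^256 ≡ 625^2 = 390625 ≡ 1371 (mod 1927)
2^512 ≡ 1371^2 = 1879641 ≡ 816 (mod 1927)
2^1024 ≡ 816^2 = 665856 ≡ 1041 (mod 1927)
1926 = 1024 + 512 + 256 + 128 + 4 + 2 in binary powers of 2.
So 2^1926 ≡ 1041 · 816 · 1371 · 625 · 16 · 4 ≡ 1540 (mod 1927).
Since 1540 ≠ 1, base 2 is a Fermat witness: 1927 is composite.

1540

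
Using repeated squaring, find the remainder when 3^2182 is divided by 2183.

3^1 ≡ 3 (mod 2183)
3^2 ≡ 3^2 = 9 ≡ 9 (mod 2183)
3^4 ≡ 9^2 = 81 ≡ 81 (mod 2183)
3^8 ≡ 81^2 = 6561 ≡ 12 (mod 2183)
3^16 ≡ 12^2 = 144 ≡ 144 (mod 2183)
3^32 ≡ 144^2 = 20736 ≡ 1089 (mod 2183)
3^64 ≡ 1089^2 = 1185921 ≡ 552 (mod 2183)
3^128 ≡ 552^2 = 304704 ≡ 1267 (mod 2183)
3^256 ≡ 1267^2 = 1605289 ≡ 784 (mod 2183)
3^512 ≡ 784^2 = 614656 ≡ 1233 (mod 2183)
3^1024 ≡ 1233^2 = 1520289 ≡ 921 (mod 2183)
3^2048 ≡ 921^2 = 848241 ≡ 1237 (mod 2183)
2182 = 2048 + 128 + 4 + 2 in binary powers of 2.
So 3^2182 ≡ 1237 · 1267 · 81 · 9 ≡ 1302 (mod 2183).
Since 1302 ≠ 1, base 3 is a Fermat witness: 2183 is composite.

1302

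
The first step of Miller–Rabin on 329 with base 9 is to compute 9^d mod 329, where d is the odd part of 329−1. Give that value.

329 − 1 = 328 = 2^3 · 41, so d = 41.
9^1 ≡ 9 (mod 329)
9^2 ≡ 9^2 = 81 ≡ 81 (mod 329)
9^4 ≡ 81^2 = 6561 ≡ 310 (mod 329)
9^8 ≡ 310^2 = 96100 ≡ 32 (mod 329)
9^16 ≡ 32^2 = 1024 ≡ 37 (mod 329)
9^32 ≡ 37^2 = 1369 ≡ 53 (mod 329)
41 = 32 + 8 + 1 in binary powers of 2.
So 9^41 ≡ 53 · 32 · 9 ≡ 130 (mod 329).
Squaring chain: 130 → 121 → 165; never reaches −1, so base 9 is a Miller–Rabin witness that 329 is composite.

130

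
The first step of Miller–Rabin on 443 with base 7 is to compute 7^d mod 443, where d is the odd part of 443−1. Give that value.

442

443 − 1 = 442 = 2^1 · 221, so d = 221.
7^1 ≡ 7 (mod 443)
7^2 ≡ 7^2 = 49 ≡ 49 (mod 443)
7^4 ≡ 49^2 = 2401 ≡ 186 (mod 443)
7^8 ≡ 186^2 = 34596 ≡ 42 (mod 443)
7^16 ≡ 42^2 = 1764 ≡ 435 (mod 443)
7^32 ≡ 435^2 = 189225 ≡ 64 (mod 443)
7^64 ≡ 64^2 = 4096 ≡ 109 (mod 443)
7^128 ≡ 109^2 = 11881 ≡ 363 (mod 443)
221 = 128 + 64 + 16 + 8 + 4 + 1 in binary powers of 2.
So 7^221 ≡ 363 · 109 · 435 · 42 · 186 · 7 ≡ 442 (mod 443).
Since 7^d ≡ 442 (mod 443), base 7 does not prove 443 composite.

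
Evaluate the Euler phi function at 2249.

Factor: 2249 = 13 · 173.
φ(2249) = (13−1) · (173−1) = 12 · 172 = 2064.

2064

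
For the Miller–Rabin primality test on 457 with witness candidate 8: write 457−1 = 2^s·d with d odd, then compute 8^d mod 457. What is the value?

457 − 1 = 456 = 2^3 · 57, so d = 57.
8^1 ≡ 8 (mod 457)
8^2 ≡ 8^2 = 64 ≡ 64 (mod 457)
8^4 ≡ 64^2 = 4096 ≡ 440 (mod 457)
8^8 ≡ 440^2 = 193600 ≡ 289 (mod 457)
8^16 ≡ 289^2 = 83521 ≡ 347 (mod 457)
8^32 ≡ 347^2 = 120409 ≡ 218 (mod 457)
57 = 32 + 16 + 8 + 1 in binary powers of 2.
So 8^57 ≡ 218 · 347 · 289 · 8 ≡ 109 (mod 457).
Squaring chain: 109 → 456 → 1; reaches −1, so base 8 does not prove 457 composite.

109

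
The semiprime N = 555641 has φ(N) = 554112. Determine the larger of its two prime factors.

937

φ(n) = (p−1)(q−1) = n − (p+q) + 1, so p + q = 555641 − 554112 + 1 = 1530.
p and q are the roots of t² − 1530t + 555641 = 0.
Discriminant: 1530² − 4·555641 = 2340900 − 2222564 = 118336; √118336 = 344.
q = (1530 − 344)/2 = 593, p = (1530 + 344)/2 = 937.
Check: 593 · 937 = 555641.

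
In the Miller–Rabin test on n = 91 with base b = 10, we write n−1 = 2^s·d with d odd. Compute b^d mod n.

90

91 − 1 = 90 = 2^1 · 45, so d = 45.
10^1 ≡ 10 (mod 91)
10^2 ≡ 10^2 = 100 ≡ 9 (mod 91)
10^4 ≡ 9^2 = 81 ≡ 81 (mod 91)
10^8 ≡ 81^2 = 6561 ≡ 9 (mod 91)
10^16 ≡ 9^2 = 81 ≡ 81 (mod 91)
10^32 ≡ 81^2 = 6561 ≡ 9 (mod 91)
45 = 32 + 8 + 4 + 1 in binary powers of 2.
So 10^45 ≡ 9 · 9 · 81 · 10 ≡ 90 (mod 91).
Since 10^d ≡ 90 (mod 91), base 10 does not prove 91 composite.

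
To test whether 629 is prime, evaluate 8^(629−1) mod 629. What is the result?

322

8^1 ≡ 8 (mod 629)
8^2 ≡ 8^2 = 64 ≡ 64 (mod 629)
8^4 ≡ 64^2 = 4096 ≡ 322 (mod 629)
8^8 ≡ 322^2 = 103684 ≡ 528 (mod 629)
8^16 ≡ 528^2 = 278784 ≡ 137 (mod 629)
8^32 ≡ 137^2 = 18769 ≡ 528 (mod 629)
8^64 ≡ 528^2 = 278784 ≡ 137 (mod 629)
8^128 ≡ 137^2 = 18769 ≡ 528 (mod 629)
8^256 ≡ 528^2 = 278784 ≡ 137 (mod 629)
8^512 ≡ 137^2 = 18769 ≡ 528 (mod 629)
628 = 512 + 64 + 32 + 16 + 4 in binary powers of 2.
So 8^628 ≡ 528 · 137 · 528 · 137 · 322 ≡ 322 (mod 629).
Since 322 ≠ 1, base 8 is a Fermat witness: 629 is composite.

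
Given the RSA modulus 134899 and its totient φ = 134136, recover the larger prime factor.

487

φ(n) = (p−1)(q−1) = n − (p+q) + 1, so p + q = 134899 − 134136 + 1 = 764.
p and q are the roots of t² − 764t + 134899 = 0.
Discriminant: 764² − 4·134899 = 583696 − 539596 = 44100; √44100 = 210.
q = (764 − 210)/2 = 277, p = (764 + 210)/2 = 487.
Check: 277 · 487 = 134899.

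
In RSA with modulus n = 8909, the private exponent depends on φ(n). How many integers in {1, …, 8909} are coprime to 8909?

8700

Factor: 8909 = 59 · 151.
φ(8909) = (59−1) · (151−1) = 58 · 150 = 8700.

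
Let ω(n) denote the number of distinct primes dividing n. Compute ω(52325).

52325 = 5^2 · 2093
2093 = 7 · 299
299 = 13 · 23
52325 = 5^2 · 7 · 13 · 23, which has 4 distinct prime factors.

4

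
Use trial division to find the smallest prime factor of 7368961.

53

7368961 is odd.
Digit sum 40, not divisible by 3.
Ends in 1: not divisible by 5.
7: 7368961 = 7·1052708 + 5
11: 7368961 = 11·669905 + 6
13: 7368961 = 13·566843 + 2
17: 7368961 = 17·433468 + 5
19: 7368961 = 19·387840 + 1
23: 7368961 = 23·320389 + 14
29: 7368961 = 29·254102 + 3
31: 7368961 = 31·237708 + 13
37: 7368961 = 37·199161 + 4
41: 7368961 = 41·179730 + 31
43: 7368961 = 43·171371 + 8
47: 7368961 = 47·156786 + 19
53: 7368961 = 53·139037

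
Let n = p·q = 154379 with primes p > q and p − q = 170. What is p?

487

Since p = q + 170, we have 154379 = q(q + 170), so q² + 170q − 154379 = 0.
Discriminant: 170² + 4·154379 = 28900 + 617516 = 646416; √646416 = 804.
q = (−170 + 804)/2 = 317, and p = q + 170 = 487.
Check: 317 · 487 = 154379.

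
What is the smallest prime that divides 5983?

31

5983 is odd.
Digit sum 25, not divisible by 3.
Ends in 3: not divisible by 5.
7: 5983 = 7·854 + 5
11: 5983 = 11·543 + 10
13: 5983 = 13·460 + 3
17: 5983 = 17·351 + 16
19: 5983 = 19·314 + 17
23: 5983 = 23·260 + 3
29: 5983 = 29·206 + 9
31: 5983 = 31·193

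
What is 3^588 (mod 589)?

3^1 ≡ 3 (mod 589)
3^2 ≡ 3^2 = 9 ≡ 9 (mod 589)
3^4 ≡ 9^2 = 81 ≡ 81 (mod 589)
3^8 ≡ 81^2 = 6561 ≡ 82 (mod 589)
3^16 ≡ 82^2 = 6724 ≡ 245 (mod 589)
3^32 ≡ 245^2 = 60025 ≡ 536 (mod 589)
3^64 ≡ 536^2 = 287296 ≡ 453 (mod 589)
3^128 ≡ 453^2 = 205209 ≡ 237 (mod 589)
3^256 ≡ 237^2 = 56169 ≡ 214 (mod 589)
3^512 ≡ 214^2 = 45796 ≡ 443 (mod 589)
588 = 512 + 64 + 8 + 4 in binary powers of 2.
So 3^588 ≡ 443 · 453 · 82 · 81 ≡ 562 (mod 589).
Since 562 ≠ 1, base 3 is a Fermat witness: 589 is composite.

562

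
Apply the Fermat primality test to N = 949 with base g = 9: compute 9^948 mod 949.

9^1 ≡ 9 (mod 949)
9^2 ≡ 9^2 = 81 ≡ 81 (mod 949)
9^4 ≡ 81^2 = 6561 ≡ 867 (mod 949)
9^8 ≡ 867^2 = 751689 ≡ 81 (mod 949)
9^16 ≡ 81^2 = 6561 ≡ 867 (mod 949)
9^32 ≡ 867^2 = 751689 ≡ 81 (mod 949)
9^64 ≡ 81^2 = 6561 ≡ 867 (mod 949)
9^128 ≡ 867^2 = 751689 ≡ 81 (mod 949)
9^256 ≡ 81^2 = 6561 ≡ 867 (mod 949)
9^512 ≡ 867^2 = 751689 ≡ 81 (mod 949)
948 = 512 + 256 + 128 + 32 + 16 + 4 in binary powers of 2.
So 9^948 ≡ 81 · 867 · 81 · 81 · 867 · 867 ≡ 1 (mod 949).
Since the result is 1, base 9 gives no evidence that 949 is composite.

1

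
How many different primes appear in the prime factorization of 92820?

6

92820 = 2^2 · 23205
23205 = 3 · 7735
7735 = 5 · 1547
1547 = 7 · 221
221 = 13 · 17
92820 = 2^2 · 3 · 5 · 7 · 13 · 17, which has 6 distinct prime factors.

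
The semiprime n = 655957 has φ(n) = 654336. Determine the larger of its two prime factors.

φ(n) = (p−1)(q−1) = n − (p+q) + 1, so p + q = 655957 − 654336 + 1 = 1622.
p and q are the roots of t² − 1622t + 655957 = 0.
Discriminant: 1622² − 4·655957 = 2630884 − 2623828 = 7056; √7056 = 84.
q = (1622 − 84)/2 = 769, p = (1622 + 84)/2 = 853.
Check: 769 · 853 = 655957.

853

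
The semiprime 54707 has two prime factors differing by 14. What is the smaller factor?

227

Since p = q + 14, we have 54707 = q(q + 14), so q² + 14q − 54707 = 0.
Discriminant: 14² + 4·54707 = 196 + 218828 = 219024; √219024 = 468.
q = (−14 + 468)/2 = 227, and p = q + 14 = 241.
Check: 227 · 241 = 54707.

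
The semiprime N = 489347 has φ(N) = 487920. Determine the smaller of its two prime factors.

φ(n) = (p−1)(q−1) = n − (p+q) + 1, so p + q = 489347 − 487920 + 1 = 1428.
p and q are the roots of t² − 1428t + 489347 = 0.
Discriminant: 1428² − 4·489347 = 2039184 − 1957388 = 81796; √81796 = 286.
q = (1428 − 286)/2 = 571, p = (1428 + 286)/2 = 857.
Check: 571 · 857 = 489347.

571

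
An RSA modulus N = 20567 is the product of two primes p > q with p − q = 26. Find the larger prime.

Since p = q + 26, we have 20567 = q(q + 26), so q² + 26q − 20567 = 0.
Discriminant: 26² + 4·20567 = 676 + 82268 = 82944; √82944 = 288.
q = (−26 + 288)/2 = 131, and p = q + 26 = 157.
Check: 131 · 157 = 20567.

157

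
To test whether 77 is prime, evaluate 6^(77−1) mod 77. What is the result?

71

6^1 ≡ 6 (mod 77)
6^2 ≡ 6^2 = 36 ≡ 36 (mod 77)
6^4 ≡ 36^2 = 1296 ≡ 64 (mod 77)
6^8 ≡ 64^2 = 4096 ≡ 15 (mod 77)
6^16 ≡ 15^2 = 225 ≡ 71 (mod 77)
6^32 ≡ 71^2 = 5041 ≡ 36 (mod 77)
6^64 ≡ 36^2 = 1296 ≡ 64 (mod 77)
76 = 64 + 8 + 4 in binary powers of 2.
So 6^76 ≡ 64 · 15 · 64 ≡ 71 (mod 77).
Since 71 ≠ 1, base 6 is a Fermat witness: 77 is composite.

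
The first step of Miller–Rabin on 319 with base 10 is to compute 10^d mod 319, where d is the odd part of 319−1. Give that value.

319 − 1 = 318 = 2^1 · 159, so d = 159.
10^1 ≡ 10 (mod 319)
10^2 ≡ 10^2 = 100 ≡ 100 (mod 319)
10^4 ≡ 100^2 = 10000 ≡ 111 (mod 319)
10^8 ≡ 111^2 = 12321 ≡ 199 (mod 319)
10^16 ≡ 199^2 = 39601 ≡ 45 (mod 319)
10^32 ≡ 45^2 = 2025 ≡ 111 (mod 319)
10^64 ≡ 111^2 = 12321 ≡ 199 (mod 319)
10^128 ≡ 199^2 = 39601 ≡ 45 (mod 319)
159 = 128 + 16 + 8 + 4 + 2 + 1 in binary powers of 2.
So 10^159 ≡ 45 · 45 · 199 · 111 · 100 · 10 ≡ 21 (mod 319).
Squaring chain: 21; never reaches −1, so base 10 is a Miller–Rabin witness that 319 is composite.

21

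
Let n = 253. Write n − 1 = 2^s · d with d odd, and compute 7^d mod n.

57

253 − 1 = 252 = 2^2 · 63, so d = 63.
7^1 ≡ 7 (mod 253)
7^2 ≡ 7^2 = 49 ≡ 49 (mod 253)
7^4 ≡ 49^2 = 2401 ≡ 124 (mod 253)
7^8 ≡ 124^2 = 15376 ≡ 196 (mod 253)
7^16 ≡ 196^2 = 38416 ≡ 213 (mod 253)
7^32 ≡ 213^2 = 45369 ≡ 82 (mod 253)
63 = 32 + 16 + 8 + 4 + 2 + 1 in binary powers of 2.
So 7^63 ≡ 82 · 213 · 196 · 124 · 49 · 7 ≡ 57 (mod 253).
Squaring chain: 57 → 213; never reaches −1, so base 7 is a Miller–Rabin witness that 253 is composite.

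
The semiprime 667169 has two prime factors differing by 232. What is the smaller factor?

Since p = q + 232, we have 667169 = q(q + 232), so q² + 232q − 667169 = 0.
Discriminant: 232² + 4·667169 = 53824 + 2668676 = 2722500; √2722500 = 1650.
q = (−232 + 1650)/2 = 709, and p = q + 232 = 941.
Check: 709 · 941 = 667169.

709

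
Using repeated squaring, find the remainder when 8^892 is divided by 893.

8^1 ≡ 8 (mod 893)
8^2 ≡ 8^2 = 64 ≡ 64 (mod 893)
8^4 ≡ 64^2 = 4096 ≡ 524 (mod 893)
8^8 ≡ 524^2 = 274576 ≡ 425 (mod 893)
8^16 ≡ 425^2 = 180625 ≡ 239 (mod 893)
8^32 ≡ 239^2 = 57121 ≡ 862 (mod 893)
8^64 ≡ 862^2 = 743044 ≡ 68 (mod 893)
8^128 ≡ 68^2 = 4624 ≡ 159 (mod 893)
8^256 ≡ 159^2 = 25281 ≡ 277 (mod 893)
8^512 ≡ 277^2 = 76729 ≡ 824 (mod 893)
892 = 512 + 256 + 64 + 32 + 16 + 8 + 4 in binary powers of 2.
So 8^892 ≡ 824 · 277 · 68 · 862 · 239 · 425 · 524 ≡ 68 (mod 893).
Since 68 ≠ 1, base 8 is a Fermat witness: 893 is composite.

68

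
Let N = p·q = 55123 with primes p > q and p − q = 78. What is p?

277

Since p = q + 78, we have 55123 = q(q + 78), so q² + 78q − 55123 = 0.
Discriminant: 78² + 4·55123 = 6084 + 220492 = 226576; √226576 = 476.
q = (−78 + 476)/2 = 199, and p = q + 78 = 277.
Check: 199 · 277 = 55123.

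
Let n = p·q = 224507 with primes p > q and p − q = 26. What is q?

Since p = q + 26, we have 224507 = q(q + 26), so q² + 26q − 224507 = 0.
Discriminant: 26² + 4·224507 = 676 + 898028 = 898704; √898704 = 948.
q = (−26 + 948)/2 = 461, and p = q + 26 = 487.
Check: 461 · 487 = 224507.

461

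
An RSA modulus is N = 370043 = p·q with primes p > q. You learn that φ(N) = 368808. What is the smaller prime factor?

509

φ(n) = (p−1)(q−1) = n − (p+q) + 1, so p + q = 370043 − 368808 + 1 = 1236.
p and q are the roots of t² − 1236t + 370043 = 0.
Discriminant: 1236² − 4·370043 = 1527696 − 1480172 = 47524; √47524 = 218.
q = (1236 − 218)/2 = 509, p = (1236 + 218)/2 = 727.
Check: 509 · 727 = 370043.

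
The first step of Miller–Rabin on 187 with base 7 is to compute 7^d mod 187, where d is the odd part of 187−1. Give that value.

187 − 1 = 186 = 2^1 · 93, so d = 93.
7^1 ≡ 7 (mod 187)
7^2 ≡ 7^2 = 49 ≡ 49 (mod 187)
7^4 ≡ 49^2 = 2401 ≡ 157 (mod 187)
7^8 ≡ 157^2 = 24649 ≡ 152 (mod 187)
7^16 ≡ 152^2 = 23104 ≡ 103 (mod 187)
7^32 ≡ 103^2 = 10609 ≡ 137 (mod 187)
7^64 ≡ 137^2 = 18769 ≡ 69 (mod 187)
93 = 64 + 16 + 8 + 4 + 1 in binary powers of 2.
So 7^93 ≡ 69 · 103 · 152 · 157 · 7 ≡ 57 (mod 187).
Squaring chain: 57; never reaches −1, so base 7 is a Miller–Rabin witness that 187 is composite.

57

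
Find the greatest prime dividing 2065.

59

2065 = 5 · 413
413 = 7 · 59
59 is prime.
So 2065 = 5 · 7 · 59; the largest prime factor is 59.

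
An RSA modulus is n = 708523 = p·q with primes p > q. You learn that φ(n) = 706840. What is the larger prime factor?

863

φ(n) = (p−1)(q−1) = n − (p+q) + 1, so p + q = 708523 − 706840 + 1 = 1684.
p and q are the roots of t² − 1684t + 708523 = 0.
Discriminant: 1684² − 4·708523 = 2835856 − 2834092 = 1764; √1764 = 42.
q = (1684 − 42)/2 = 821, p = (1684 + 42)/2 = 863.
Check: 821 · 863 = 708523.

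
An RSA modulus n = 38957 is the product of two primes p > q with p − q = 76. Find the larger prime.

Since p = q + 76, we have 38957 = q(q + 76), so q² + 76q − 38957 = 0.
Discriminant: 76² + 4·38957 = 5776 + 155828 = 161604; √161604 = 402.
q = (−76 + 402)/2 = 163, and p = q + 76 = 239.
Check: 163 · 239 = 38957.

239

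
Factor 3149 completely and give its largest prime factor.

3149 = 47 · 67
67 is prime.
So 3149 = 47 · 67; the largest prime factor is 67.

67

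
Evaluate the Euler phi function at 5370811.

5277888

Factor: 5370811 = 137 · 197 · 199.
φ(5370811) = (137−1) · (197−1) · (199−1) = 136 · 196 · 198 = 5277888.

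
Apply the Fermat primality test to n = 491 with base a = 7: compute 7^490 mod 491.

7^1 ≡ 7 (mod 491)
7^2 ≡ 7^2 = 49 ≡ 49 (mod 491)
7^4 ≡ 49^2 = 2401 ≡ 437 (mod 491)
7^8 ≡ 437^2 = 190969 ≡ 461 (mod 491)
7^16 ≡ 461^2 = 212521 ≡ 409 (mod 491)
7^32 ≡ 409^2 = 167281 ≡ 341 (mod 491)
7^64 ≡ 341^2 = 116281 ≡ 405 (mod 491)
7^128 ≡ 405^2 = 164025 ≡ 31 (mod 491)
7^256 ≡ 31^2 = 961 ≡ 470 (mod 491)
490 = 256 + 128 + 64 + 32 + 8 + 2 in binary powers of 2.
So 7^490 ≡ 470 · 31 · 405 · 341 · 461 · 49 ≡ 1 (mod 491).
Since the result is 1, base 7 gives no evidence that 491 is composite.

1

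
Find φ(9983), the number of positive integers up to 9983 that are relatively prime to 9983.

Factor: 9983 = 67 · 149.
φ(9983) = (67−1) · (149−1) = 66 · 148 = 9768.

9768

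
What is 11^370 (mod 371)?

11^1 ≡ 11 (mod 371)
11^2 ≡ 11^2 = 121 ≡ 121 (mod 371)
11^4 ≡ 121^2 = 14641 ≡ 172 (mod 371)
11^8 ≡ 172^2 = 29584 ≡ 275 (mod 371)
11^16 ≡ 275^2 = 75625 ≡ 312 (mod 371)
11^32 ≡ 312^2 = 97344 ≡ 142 (mod 371)
11^64 ≡ 142^2 = 20164 ≡ 130 (mod 371)
11^128 ≡ 130^2 = 16900 ≡ 205 (mod 371)
11^256 ≡ 205^2 = 42025 ≡ 102 (mod 371)
370 = 256 + 64 + 32 + 16 + 2 in binary powers of 2.
So 11^370 ≡ 102 · 130 · 142 · 312 · 121 ≡ 354 (mod 371).
Since 354 ≠ 1, base 11 is a Fermat witness: 371 is composite.

354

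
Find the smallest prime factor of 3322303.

3322303 is odd.
Digit sum 16, not divisible by 3.
Ends in 3: not divisible by 5.
7: 3322303 = 7·474614 + 5
11: 3322303 = 11·302027 + 6
13: 3322303 = 13·255561 + 10
17: 3322303 = 17·195429 + 10
19: 3322303 = 19·174858 + 1
23: 3322303 = 23·144447 + 22
29: 3322303 = 29·114562 + 5
31: 3322303 = 31·107171 + 2
37: 3322303 = 37·89791 + 36
41: 3322303 = 41·81031 + 32
43: 3322303 = 43·77262 + 37
47: 3322303 = 47·70687 + 14
53: 3322303 = 53·62684 + 51
59: 3322303 = 59·56310 + 13
61: 3322303 = 61·54463 + 60
67: 3322303 = 67·49586 + 41
71: 3322303 = 71·46793

71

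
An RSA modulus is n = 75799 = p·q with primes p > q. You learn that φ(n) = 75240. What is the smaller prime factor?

φ(n) = (p−1)(q−1) = n − (p+q) + 1, so p + q = 75799 − 75240 + 1 = 560.
p and q are the roots of t² − 560t + 75799 = 0.
Discriminant: 560² − 4·75799 = 313600 − 303196 = 10404; √10404 = 102.
q = (560 − 102)/2 = 229, p = (560 + 102)/2 = 331.
Check: 229 · 331 = 75799.

229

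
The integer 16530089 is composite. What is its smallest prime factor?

16530089 is odd.
Digit sum 32, not divisible by 3.
Ends in 9: not divisible by 5.
7: 16530089 = 7·2361441 + 2
11: 16530089 = 11·1502735 + 4
13: 16530089 = 13·1271545 + 4
17: 16530089 = 17·972358 + 3
19: 16530089 = 19·870004 + 13
23: 16530089 = 23·718699 + 12
29: 16530089 = 29·570003 + 2
31: 16530089 = 31·533228 + 21
37: 16530089 = 37·446759 + 6
41: 16530089 = 41·403172 + 37
43: 16530089 = 43·384420 + 29
47: 16530089 = 47·351704 + 1
53: 16530089 = 53·311888 + 25
59: 16530089 = 59·280171

59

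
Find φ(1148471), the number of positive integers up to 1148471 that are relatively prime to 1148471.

1115200

Factor: 1148471 = 83 · 101 · 137.
φ(1148471) = (83−1) · (101−1) · (137−1) = 82 · 100 · 136 = 1115200.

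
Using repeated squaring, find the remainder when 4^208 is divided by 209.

42

4^1 ≡ 4 (mod 209)
4^2 ≡ 4^2 = 16 ≡ 16 (mod 209)
4^4 ≡ 16^2 = 256 ≡ 47 (mod 209)
4^8 ≡ 47^2 = 2209 ≡ 119 (mod 209)
4^16 ≡ 119^2 = 14161 ≡ 158 (mod 209)
4^32 ≡ 158^2 = 24964 ≡ 93 (mod 209)
4^64 ≡ 93^2 = 8649 ≡ 80 (mod 209)
4^128 ≡ 80^2 = 6400 ≡ 130 (mod 209)
208 = 128 + 64 + 16 in binary powers of 2.
So 4^208 ≡ 130 · 80 · 158 ≡ 42 (mod 209).
Since 42 ≠ 1, base 4 is a Fermat witness: 209 is composite.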